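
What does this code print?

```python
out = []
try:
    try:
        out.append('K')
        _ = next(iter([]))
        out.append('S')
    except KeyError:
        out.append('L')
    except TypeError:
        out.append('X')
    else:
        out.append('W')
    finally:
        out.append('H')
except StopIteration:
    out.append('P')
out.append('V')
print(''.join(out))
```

Execution trace: 'K' (inner try body) → 'H' (inner finally) → 'P' (outer except StopIteration) → 'V' (after the try/except). Output: KHPV

Answer: KHPV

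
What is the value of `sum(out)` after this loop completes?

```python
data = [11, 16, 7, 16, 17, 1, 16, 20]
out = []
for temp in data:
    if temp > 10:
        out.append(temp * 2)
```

Sum of doubled values > 10
`out` takes the values: [] → [22] → [22, 32] → [22, 32, 32] → [22, 32, 32, 34] → [22, 32, 32, 34, 32] → [22, 32, 32, 34, 32, 40]
So `sum(out)` = 192

Answer: 192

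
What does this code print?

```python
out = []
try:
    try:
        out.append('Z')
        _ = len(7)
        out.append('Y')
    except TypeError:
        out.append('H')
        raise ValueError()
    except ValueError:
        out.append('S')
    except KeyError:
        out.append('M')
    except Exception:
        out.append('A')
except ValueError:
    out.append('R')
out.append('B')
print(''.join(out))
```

Execution trace: 'Z' (inner try body) → 'H' (inner except TypeError) → 'R' (outer except ValueError) → 'B' (after the try/except). Output: ZHRB

Answer: ZHRB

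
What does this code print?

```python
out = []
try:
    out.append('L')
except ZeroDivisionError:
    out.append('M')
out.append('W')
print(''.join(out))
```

Execution trace: 'L' (try body, no exception) → 'W' (after the try/except). Output: LW

Answer: LW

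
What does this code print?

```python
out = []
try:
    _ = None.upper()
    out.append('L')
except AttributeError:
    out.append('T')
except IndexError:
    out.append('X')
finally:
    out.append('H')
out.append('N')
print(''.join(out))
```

Execution trace: 'T' (except AttributeError) → 'H' (finally) → 'N' (after the try/except). Output: THN

Answer: THN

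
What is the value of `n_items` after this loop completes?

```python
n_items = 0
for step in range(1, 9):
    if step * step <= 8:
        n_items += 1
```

Count numbers where step² ≤ 8
`n_items` takes the values: 0 → 1 → 2

Answer: 2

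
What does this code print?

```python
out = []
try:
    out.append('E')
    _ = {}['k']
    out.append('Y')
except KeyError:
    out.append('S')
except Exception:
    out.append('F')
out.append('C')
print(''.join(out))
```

Execution trace: 'E' (try body) → 'S' (except KeyError) → 'C' (after the try/except). Output: ESC

Answer: ESC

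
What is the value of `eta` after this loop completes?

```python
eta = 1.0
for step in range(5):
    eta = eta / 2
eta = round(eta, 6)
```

Halving LR 5 times: 1 / 2^5
`eta` takes the values: 1.0 → 0.5 → 0.25 → 0.125 → 0.0625 → 0.03125

Answer: 0.03125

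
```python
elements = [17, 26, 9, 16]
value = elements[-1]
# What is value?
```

Trace:
`elements = [17, 26, 9, 16]` → elements = [17, 26, 9, 16]
`value = elements[-1]` → value = 16
So value = 16

Answer: 16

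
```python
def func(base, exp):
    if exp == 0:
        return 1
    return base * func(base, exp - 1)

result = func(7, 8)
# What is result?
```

func(7, 8) = 7 * 7 * 7 * 7 * 7 * 7 * 7 * 7 = 5764801

Answer: 5764801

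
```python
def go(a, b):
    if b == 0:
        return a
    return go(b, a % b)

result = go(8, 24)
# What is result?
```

go(8, 24) -> go(24, 8) -> go(8, 0) -> 8

Answer: 8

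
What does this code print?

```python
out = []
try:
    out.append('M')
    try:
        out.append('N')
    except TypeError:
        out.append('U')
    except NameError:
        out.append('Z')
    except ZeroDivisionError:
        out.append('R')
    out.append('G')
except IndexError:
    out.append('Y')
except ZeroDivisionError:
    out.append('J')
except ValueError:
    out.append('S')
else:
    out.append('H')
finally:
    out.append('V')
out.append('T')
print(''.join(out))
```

Execution trace: 'M' (try body) → 'N' (inner try body, no exception) → 'G' (try body, no exception) → 'H' (else) → 'V' (finally) → 'T' (after the try/except). Output: MNGHVT

Answer: MNGHVT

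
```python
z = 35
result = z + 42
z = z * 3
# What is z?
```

Trace:
`z = 35` → z = 35
`result = z + 42` → result = 77
`z = z * 3` → z = 105
So z = 105

Answer: 105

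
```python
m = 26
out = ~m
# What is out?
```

Trace:
`m = 26` → m = 26
`out = ~m` → out = -27
So out = -27

Answer: -27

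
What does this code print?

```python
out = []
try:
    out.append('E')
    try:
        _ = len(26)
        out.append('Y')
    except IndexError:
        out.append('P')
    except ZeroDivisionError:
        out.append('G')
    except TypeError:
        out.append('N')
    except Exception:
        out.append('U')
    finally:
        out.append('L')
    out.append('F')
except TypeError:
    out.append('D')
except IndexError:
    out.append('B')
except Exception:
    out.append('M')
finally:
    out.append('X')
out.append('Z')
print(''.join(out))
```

Execution trace: 'E' (try body) → 'N' (inner except TypeError) → 'L' (inner finally) → 'F' (try body, no exception) → 'X' (finally) → 'Z' (after the try/except). Output: ENLFXZ

Answer: ENLFXZ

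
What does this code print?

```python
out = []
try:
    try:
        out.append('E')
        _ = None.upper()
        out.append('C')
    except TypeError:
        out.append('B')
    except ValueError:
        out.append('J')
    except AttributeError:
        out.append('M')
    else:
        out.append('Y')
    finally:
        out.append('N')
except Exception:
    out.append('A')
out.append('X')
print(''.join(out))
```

Execution trace: 'E' (inner try body) → 'M' (inner except AttributeError) → 'N' (inner finally) → 'X' (after the try/except). Output: EMNX

Answer: EMNX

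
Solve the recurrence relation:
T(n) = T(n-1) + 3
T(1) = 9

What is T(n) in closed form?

Unrolling: T(n) = T(1) + 3·(n-1) = 9 + 3(n-1) = 3n + 6.

Answer: T(n) = 3n + 6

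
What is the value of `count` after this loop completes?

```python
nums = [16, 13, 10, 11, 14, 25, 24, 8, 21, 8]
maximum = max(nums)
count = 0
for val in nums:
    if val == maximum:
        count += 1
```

Count of max value 25 in [16, 13, 10, 11, 14, 25, 24, 8, 21, 8]
`count` takes the values: 0 → 1

Answer: 1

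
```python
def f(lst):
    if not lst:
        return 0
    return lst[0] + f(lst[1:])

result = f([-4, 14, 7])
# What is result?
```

(-4) + 14 + 7 + 0 = 17

Answer: 17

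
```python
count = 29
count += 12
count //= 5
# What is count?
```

Trace:
`count = 29` → count = 29
`count += 12` → count = 41
`count //= 5` → count = 8
So count = 8

Answer: 8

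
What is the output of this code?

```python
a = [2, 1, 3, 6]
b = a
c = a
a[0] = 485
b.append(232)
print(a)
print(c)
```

Key concept: multiple aliases.
Step by step:
`a = [2, 1, 3, 6]` → a = [2, 1, 3, 6]
`b = a` → b = [2, 1, 3, 6] (same object as a)
`c = a` → c = [2, 1, 3, 6] (same object as a, b)
`a[0] = 485` → a = [485, 1, 3, 6] (same object as b, c); b = [485, 1, 3, 6] (same object as a, c); c = [485, 1, 3, 6] (same object as a, b)
`b.append(232)` → a = [485, 1, 3, 6, 232] (same object as b, c); b = [485, 1, 3, 6, 232] (same object as a, c); c = [485, 1, 3, 6, 232] (same object as a, b)
`print(a)` → prints [485, 1, 3, 6, 232]
`print(c)` → prints [485, 1, 3, 6, 232]

Answer:
[485, 1, 3, 6, 232]
[485, 1, 3, 6, 232]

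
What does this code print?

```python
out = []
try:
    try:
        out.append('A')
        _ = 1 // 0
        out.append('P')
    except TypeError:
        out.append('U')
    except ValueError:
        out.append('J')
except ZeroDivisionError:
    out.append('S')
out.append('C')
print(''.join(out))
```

Execution trace: 'A' (try body) → 'S' (outer except ZeroDivisionError) → 'C' (after the try/except). Output: ASC

Answer: ASC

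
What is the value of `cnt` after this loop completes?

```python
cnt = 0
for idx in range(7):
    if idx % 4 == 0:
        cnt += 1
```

Count numbers divisible by 4 in range(7)
`cnt` takes the values: 0 → 1 → 2

Answer: 2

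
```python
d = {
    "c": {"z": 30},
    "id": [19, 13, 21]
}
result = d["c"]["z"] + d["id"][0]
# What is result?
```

Trace:
`d = { ...` → d = {'c': {'z': 30}, 'id': [19, 13, 21]}
`result = d["c"]["z"] + d["id"][0]` → result = 49
So result = 49

Answer: 49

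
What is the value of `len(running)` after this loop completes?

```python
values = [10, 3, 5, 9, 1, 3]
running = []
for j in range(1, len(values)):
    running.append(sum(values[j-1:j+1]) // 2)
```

Number of 2-element averages
`running` takes the values: [] → [6] → [6, 4] → [6, 4, 7] → [6, 4, 7, 5] → [6, 4, 7, 5, 2]
So `len(running)` = 5

Answer: 5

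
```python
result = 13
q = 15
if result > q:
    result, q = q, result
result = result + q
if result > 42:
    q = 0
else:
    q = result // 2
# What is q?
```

Trace:
`result = 13` → result = 13
`q = 15` → q = 15
`if result > q: ...` → result > q is False → no variable changes
`result = result + q` → result = 28
`if result > 42: ...` → result > 42 is False, take else branch → q = 14
So q = 14

Answer: 14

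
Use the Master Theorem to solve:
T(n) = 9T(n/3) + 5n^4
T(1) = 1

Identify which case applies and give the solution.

a=9, b=3, f(n)=5n^4. log_3(9) = 2. Since c=4 > 2 and the regularity condition holds (9(n/3)^4 = (9/3^4)n^4 with 9/3^4 < 1), Case 3 applies: T(n) = Θ(f(n)) = O(n^4).

Answer: O(n^4) - Case 3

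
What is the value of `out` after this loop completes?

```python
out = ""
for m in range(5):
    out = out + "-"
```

Repeat '-' 5 times
`out` takes the values: "" → "-" → "--" → "---" → "----" → "-----"

Answer: "-----"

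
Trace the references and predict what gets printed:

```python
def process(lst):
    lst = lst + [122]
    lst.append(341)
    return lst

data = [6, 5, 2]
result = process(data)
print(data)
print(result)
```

Key concept: rebinding parameter vs mutation.
Step by step:
`data = [6, 5, 2]` → data = [6, 5, 2]
`result = process(data)` → result = [6, 5, 2, 122, 341]
`print(data)` → prints [6, 5, 2]
`print(result)` → prints [6, 5, 2, 122, 341]

Answer:
[6, 5, 2]
[6, 5, 2, 122, 341]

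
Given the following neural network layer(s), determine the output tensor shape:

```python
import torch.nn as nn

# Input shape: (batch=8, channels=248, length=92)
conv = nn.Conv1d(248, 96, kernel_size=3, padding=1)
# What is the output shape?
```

Input: (8, 248, 92) -> Output: (8, 96, 92)

Answer: (8, 96, 92)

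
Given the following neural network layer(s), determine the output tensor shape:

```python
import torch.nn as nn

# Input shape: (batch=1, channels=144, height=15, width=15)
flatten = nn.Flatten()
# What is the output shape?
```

Input: (1, 144, 15, 15) -> Output: (1, 32400)

Answer: (1, 32400)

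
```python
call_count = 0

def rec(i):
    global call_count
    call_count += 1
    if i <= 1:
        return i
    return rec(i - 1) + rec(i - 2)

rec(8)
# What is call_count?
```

Calls(i) = 1 + Calls(i-1) + Calls(i-2); Calls(0)=Calls(1)=1. For i=8 this gives 67.

Answer: 67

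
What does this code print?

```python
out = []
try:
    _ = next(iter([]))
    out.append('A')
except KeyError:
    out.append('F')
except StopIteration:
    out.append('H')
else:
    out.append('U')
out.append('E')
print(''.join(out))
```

Execution trace: 'H' (except StopIteration) → 'E' (after the try/except). Output: HE

Answer: HE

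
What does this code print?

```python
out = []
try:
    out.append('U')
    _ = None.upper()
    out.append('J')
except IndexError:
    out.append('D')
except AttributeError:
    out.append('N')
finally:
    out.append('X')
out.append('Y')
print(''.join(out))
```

Execution trace: 'U' (try body) → 'N' (except AttributeError) → 'X' (finally) → 'Y' (after the try/except). Output: UNXY

Answer: UNXY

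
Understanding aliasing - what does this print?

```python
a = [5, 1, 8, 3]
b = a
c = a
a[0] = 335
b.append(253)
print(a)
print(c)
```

Key concept: multiple aliases.
Step by step:
`a = [5, 1, 8, 3]` → a = [5, 1, 8, 3]
`b = a` → b = [5, 1, 8, 3] (same object as a)
`c = a` → c = [5, 1, 8, 3] (same object as a, b)
`a[0] = 335` → a = [335, 1, 8, 3] (same object as b, c); b = [335, 1, 8, 3] (same object as a, c); c = [335, 1, 8, 3] (same object as a, b)
`b.append(253)` → a = [335, 1, 8, 3, 253] (same object as b, c); b = [335, 1, 8, 3, 253] (same object as a, c); c = [335, 1, 8, 3, 253] (same object as a, b)
`print(a)` → prints [335, 1, 8, 3, 253]
`print(c)` → prints [335, 1, 8, 3, 253]

Answer:
[335, 1, 8, 3, 253]
[335, 1, 8, 3, 253]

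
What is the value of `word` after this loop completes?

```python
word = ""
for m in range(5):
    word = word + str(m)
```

Concatenate digits 0 to 4
`word` takes the values: "" → "0" → "01" → "012" → "0123" → "01234"

Answer: "01234"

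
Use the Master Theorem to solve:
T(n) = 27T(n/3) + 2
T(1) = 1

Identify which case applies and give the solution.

a=27, b=3, f(n)=2. log_3(27) = 3. Since c=0 < 3, Case 1 applies: T(n) = Θ(n^log_b(a)) = O(n^3).

Answer: O(n^3) - Case 1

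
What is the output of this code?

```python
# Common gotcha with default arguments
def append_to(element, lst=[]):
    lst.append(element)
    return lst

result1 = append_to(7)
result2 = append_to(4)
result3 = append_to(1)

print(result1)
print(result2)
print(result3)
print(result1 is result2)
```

Key concept: mutable default argument gotcha.
Step by step:
`result1 = append_to(7)` → result1 = [7]
`result2 = append_to(4)` → result1 = [7, 4] (same object as result2); result2 = [7, 4] (same object as result1)
`result3 = append_to(1)` → result1 = [7, 4, 1] (same object as result2, result3); result2 = [7, 4, 1] (same object as result1, result3); result3 = [7, 4, 1] (same object as result1, result2)
`print(result1)` → prints [7, 4, 1]
`print(result2)` → prints [7, 4, 1]
`print(result3)` → prints [7, 4, 1]
`print(result1 is result2)` → prints True

Answer:
[7, 4, 1]
[7, 4, 1]
[7, 4, 1]
True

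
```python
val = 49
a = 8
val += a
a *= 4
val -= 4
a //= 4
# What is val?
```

Trace:
`val = 49` → val = 49
`a = 8` → a = 8
`val += a` → val = 57
`a *= 4` → a = 32
`val -= 4` → val = 53
`a //= 4` → a = 8
So val = 53

Answer: 53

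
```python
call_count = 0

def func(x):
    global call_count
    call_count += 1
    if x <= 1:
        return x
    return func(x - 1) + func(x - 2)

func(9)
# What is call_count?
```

Calls(x) = 1 + Calls(x-1) + Calls(x-2); Calls(0)=Calls(1)=1. For x=9 this gives 109.

Answer: 109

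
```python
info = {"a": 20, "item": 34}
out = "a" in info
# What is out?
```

Trace:
`info = {"a": 20, "item": 34}` → info = {'a': 20, 'item': 34}
`out = "a" in info` → out = True
So out = True

Answer: True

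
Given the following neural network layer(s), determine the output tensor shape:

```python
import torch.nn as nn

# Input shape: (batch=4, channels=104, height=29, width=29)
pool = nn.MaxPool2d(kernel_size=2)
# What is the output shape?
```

Input: (4, 104, 29, 29) -> Output: (4, 104, 14, 14)

Answer: (4, 104, 14, 14)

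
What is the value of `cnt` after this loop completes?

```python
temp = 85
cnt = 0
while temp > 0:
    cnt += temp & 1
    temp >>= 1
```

Count set bits in 85 (binary: 0b1010101)
`cnt` takes the values: 0 → 1 → 2 → 3 → 4

Answer: 4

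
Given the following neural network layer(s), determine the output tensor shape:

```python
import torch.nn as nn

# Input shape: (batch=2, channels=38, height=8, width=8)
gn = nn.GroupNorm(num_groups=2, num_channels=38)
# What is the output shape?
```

Input: (2, 38, 8, 8) -> Output: (2, 38, 8, 8)

Answer: (2, 38, 8, 8)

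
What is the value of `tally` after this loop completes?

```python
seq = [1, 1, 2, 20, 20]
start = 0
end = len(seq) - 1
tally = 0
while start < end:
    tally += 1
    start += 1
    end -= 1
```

Iterations until pointers meet (list length 5)
`tally` takes the values: 0 → 1 → 2

Answer: 2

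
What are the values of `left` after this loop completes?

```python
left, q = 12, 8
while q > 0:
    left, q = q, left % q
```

GCD of 12 and 8
`left` takes the values: 12 → 8 → 4

Answer: 4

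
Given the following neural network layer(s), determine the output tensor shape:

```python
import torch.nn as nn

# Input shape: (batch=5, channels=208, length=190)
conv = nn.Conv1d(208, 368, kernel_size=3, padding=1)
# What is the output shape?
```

Input: (5, 208, 190) -> Output: (5, 368, 190)

Answer: (5, 368, 190)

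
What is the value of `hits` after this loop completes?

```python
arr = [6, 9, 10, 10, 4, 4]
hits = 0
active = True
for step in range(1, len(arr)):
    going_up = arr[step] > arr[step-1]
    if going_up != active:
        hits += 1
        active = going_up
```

Count direction changes in [6, 9, 10, 10, 4, 4]
`hits` takes the values: 0 → 1

Answer: 1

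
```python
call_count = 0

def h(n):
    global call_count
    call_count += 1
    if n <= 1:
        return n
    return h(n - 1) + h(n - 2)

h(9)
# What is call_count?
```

Calls(n) = 1 + Calls(n-1) + Calls(n-2); Calls(0)=Calls(1)=1. For n=9 this gives 109.

Answer: 109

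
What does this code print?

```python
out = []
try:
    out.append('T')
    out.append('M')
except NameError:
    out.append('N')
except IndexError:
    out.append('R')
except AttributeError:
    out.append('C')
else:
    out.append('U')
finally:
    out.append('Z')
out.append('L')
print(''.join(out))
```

Execution trace: 'T' (try body) → 'M' (try body, no exception) → 'U' (else) → 'Z' (finally) → 'L' (after the try/except). Output: TMUZL

Answer: TMUZL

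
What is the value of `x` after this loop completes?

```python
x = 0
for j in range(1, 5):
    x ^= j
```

XOR of 1 to 4
`x` takes the values: 0 → 1 → 3 → 0 → 4

Answer: 4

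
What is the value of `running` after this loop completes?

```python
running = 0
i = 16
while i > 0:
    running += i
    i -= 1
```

Sum 16 down to 1
`running` takes the values: 0 → 16 → 31 → 45 → 58 → 70 → 81 → 91 → 100 → 108 → 115 → 121 → 126 → 130 → 133 → 135 → 136

Answer: 136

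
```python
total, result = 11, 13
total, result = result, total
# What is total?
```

Trace:
`total, result = 11, 13` → total = 11; result = 13
`total, result = result, total` → total = 13; result = 11
So total = 13

Answer: 13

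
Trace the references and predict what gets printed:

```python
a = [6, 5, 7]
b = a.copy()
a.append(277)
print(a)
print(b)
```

Key concept: list.copy() creates independent copy.
Step by step:
`a = [6, 5, 7]` → a = [6, 5, 7]
`b = a.copy()` → b = [6, 5, 7]
`a.append(277)` → a = [6, 5, 7, 277]
`print(a)` → prints [6, 5, 7, 277]
`print(b)` → prints [6, 5, 7]

Answer:
[6, 5, 7, 277]
[6, 5, 7]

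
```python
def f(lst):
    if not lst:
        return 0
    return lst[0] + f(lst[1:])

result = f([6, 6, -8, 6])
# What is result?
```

6 + 6 + (-8) + 6 + 0 = 10

Answer: 10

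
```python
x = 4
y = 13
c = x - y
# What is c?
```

Trace:
`x = 4` → x = 4
`y = 13` → y = 13
`c = x - y` → c = -9
So c = -9

Answer: -9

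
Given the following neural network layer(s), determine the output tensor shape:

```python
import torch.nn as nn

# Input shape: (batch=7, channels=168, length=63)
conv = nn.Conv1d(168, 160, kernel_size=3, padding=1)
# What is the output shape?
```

Input: (7, 168, 63) -> Output: (7, 160, 63)

Answer: (7, 160, 63)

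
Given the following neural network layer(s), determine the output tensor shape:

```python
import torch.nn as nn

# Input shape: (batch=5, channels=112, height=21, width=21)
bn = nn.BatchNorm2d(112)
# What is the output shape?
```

Input: (5, 112, 21, 21) -> Output: (5, 112, 21, 21)

Answer: (5, 112, 21, 21)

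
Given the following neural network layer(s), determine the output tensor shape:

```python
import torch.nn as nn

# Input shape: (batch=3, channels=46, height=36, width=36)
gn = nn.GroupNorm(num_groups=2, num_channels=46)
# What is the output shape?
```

Input: (3, 46, 36, 36) -> Output: (3, 46, 36, 36)

Answer: (3, 46, 36, 36)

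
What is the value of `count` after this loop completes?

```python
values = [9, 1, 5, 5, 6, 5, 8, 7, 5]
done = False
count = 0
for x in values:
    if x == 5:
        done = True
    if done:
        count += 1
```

Count elements after first 5 in [9, 1, 5, 5, 6, 5, 8, 7, 5]
`count` takes the values: 0 → 1 → 2 → 3 → 4 → 5 → 6 → 7

Answer: 7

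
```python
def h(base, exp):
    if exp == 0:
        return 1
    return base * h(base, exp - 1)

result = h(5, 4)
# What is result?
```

h(5, 4) = 5 * 5 * 5 * 5 = 625

Answer: 625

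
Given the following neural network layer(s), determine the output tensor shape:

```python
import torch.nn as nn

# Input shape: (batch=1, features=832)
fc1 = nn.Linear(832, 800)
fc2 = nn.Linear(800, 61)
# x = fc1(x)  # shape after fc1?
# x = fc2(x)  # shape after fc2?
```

Input: (1, 832) -> after fc1: (1, 800) -> Output: (1, 61)

Answer: (1, 61)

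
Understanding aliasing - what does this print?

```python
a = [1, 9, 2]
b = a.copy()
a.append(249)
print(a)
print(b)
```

Key concept: list.copy() creates independent copy.
Step by step:
`a = [1, 9, 2]` → a = [1, 9, 2]
`b = a.copy()` → b = [1, 9, 2]
`a.append(249)` → a = [1, 9, 2, 249]
`print(a)` → prints [1, 9, 2, 249]
`print(b)` → prints [1, 9, 2]

Answer:
[1, 9, 2, 249]
[1, 9, 2]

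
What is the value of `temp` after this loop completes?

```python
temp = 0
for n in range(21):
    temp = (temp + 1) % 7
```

Increment mod 7, 21 times = 0
`temp` takes the values: 0 → 1 → 2 → 3 → 4 → 5 → 6 → 0 → 1 → 2 → 3 → 4 → 5 → 6 → 0 → 1 → 2 → 3 → 4 → 5 → 6 → 0

Answer: 0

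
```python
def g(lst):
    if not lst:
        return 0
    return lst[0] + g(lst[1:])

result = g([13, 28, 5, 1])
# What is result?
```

13 + 28 + 5 + 1 + 0 = 47

Answer: 47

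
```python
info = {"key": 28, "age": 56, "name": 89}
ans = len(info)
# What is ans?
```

Trace:
`info = {"key": 28, "age": 56, "name": 89}` → info = {'key': 28, 'age': 56, 'name': 89}
`ans = len(info)` → ans = 3
So ans = 3

Answer: 3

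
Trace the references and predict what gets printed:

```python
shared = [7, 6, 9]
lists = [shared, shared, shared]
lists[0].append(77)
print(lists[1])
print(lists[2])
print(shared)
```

Key concept: list of same reference.
Step by step:
`shared = [7, 6, 9]` → shared = [7, 6, 9]
`lists = [shared, shared, shared]` → lists = [[7, 6, 9], [7, 6, 9], [7, 6, 9]]
`lists[0].append(77)` → shared = [7, 6, 9, 77]; lists = [[7, 6, 9, 77], [7, 6, 9, 77], [7, 6, 9, 77]]
`print(lists[1])` → prints [7, 6, 9, 77]
`print(lists[2])` → prints [7, 6, 9, 77]
`print(shared)` → prints [7, 6, 9, 77]

Answer:
[7, 6, 9, 77]
[7, 6, 9, 77]
[7, 6, 9, 77]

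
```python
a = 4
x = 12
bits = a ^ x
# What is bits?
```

Trace:
`a = 4` → a = 4
`x = 12` → x = 12
`bits = a ^ x` → bits = 8
So bits = 8

Answer: 8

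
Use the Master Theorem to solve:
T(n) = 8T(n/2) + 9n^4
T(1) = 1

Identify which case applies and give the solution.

a=8, b=2, f(n)=9n^4. log_2(8) = 3. Since c=4 > 3 and the regularity condition holds (8(n/2)^4 = (8/2^4)n^4 with 8/2^4 < 1), Case 3 applies: T(n) = Θ(f(n)) = O(n^4).

Answer: O(n^4) - Case 3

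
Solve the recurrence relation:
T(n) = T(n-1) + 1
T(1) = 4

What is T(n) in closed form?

Unrolling: T(n) = T(1) + 1·(n-1) = 4 + 1(n-1) = n + 3.

Answer: T(n) = n + 3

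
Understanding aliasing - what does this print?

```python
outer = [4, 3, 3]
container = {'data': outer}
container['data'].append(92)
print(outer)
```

Key concept: dict holds reference to list.
Step by step:
`outer = [4, 3, 3]` → outer = [4, 3, 3]
`container = {'data': outer}` → container = {'data': [4, 3, 3]}
`container['data'].append(92)` → outer = [4, 3, 3, 92]; container = {'data': [4, 3, 3, 92]}
`print(outer)` → prints [4, 3, 3, 92]

Answer: [4, 3, 3, 92]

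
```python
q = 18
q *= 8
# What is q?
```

Trace:
`q = 18` → q = 18
`q *= 8` → q = 144
So q = 144

Answer: 144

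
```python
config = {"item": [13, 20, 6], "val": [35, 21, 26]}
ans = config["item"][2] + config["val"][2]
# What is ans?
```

Trace:
`config = {"item": [13, 20, 6], "val": [35, 21, 26]}` → config = {'item': [13, 20, 6], 'val': [35, 21, 26]}
`ans = config["item"][2] + config["val"][2]` → ans = 32
So ans = 32

Answer: 32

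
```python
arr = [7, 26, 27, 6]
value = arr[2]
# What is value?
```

Trace:
`arr = [7, 26, 27, 6]` → arr = [7, 26, 27, 6]
`value = arr[2]` → value = 27
So value = 27

Answer: 27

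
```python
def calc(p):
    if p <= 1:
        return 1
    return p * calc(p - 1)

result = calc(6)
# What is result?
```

calc(6) = 6 * 5 * 4 * 3 * 2 * 1 = 720

Answer: 720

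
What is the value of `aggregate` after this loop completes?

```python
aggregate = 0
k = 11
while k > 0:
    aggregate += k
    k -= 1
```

Sum 11 down to 1
`aggregate` takes the values: 0 → 11 → 21 → 30 → 38 → 45 → 51 → 56 → 60 → 63 → 65 → 66

Answer: 66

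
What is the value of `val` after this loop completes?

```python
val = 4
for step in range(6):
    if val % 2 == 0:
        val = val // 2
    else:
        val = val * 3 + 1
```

Collatz-style transformation from 4
`val` takes the values: 4 → 2 → 1 → 4 → 2 → 1 → 4

Answer: 4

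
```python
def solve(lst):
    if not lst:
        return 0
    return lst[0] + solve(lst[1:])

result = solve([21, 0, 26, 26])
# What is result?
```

21 + 0 + 26 + 26 + 0 = 73

Answer: 73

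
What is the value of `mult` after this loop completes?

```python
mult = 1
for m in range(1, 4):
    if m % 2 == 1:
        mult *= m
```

Product of odd numbers 1 to 3
`mult` takes the values: 1 → 3

Answer: 3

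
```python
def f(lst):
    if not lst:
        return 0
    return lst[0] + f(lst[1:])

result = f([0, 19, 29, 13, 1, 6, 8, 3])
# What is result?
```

0 + 19 + 29 + 13 + 1 + 6 + 8 + 3 + 0 = 79

Answer: 79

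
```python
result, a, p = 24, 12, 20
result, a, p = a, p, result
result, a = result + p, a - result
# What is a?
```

Trace:
`result, a, p = 24, 12, 20` → result = 24; a = 12; p = 20
`result, a, p = a, p, result` → result = 12; a = 20; p = 24
`result, a = result + p, a - result` → result = 36; a = 8
So a = 8

Answer: 8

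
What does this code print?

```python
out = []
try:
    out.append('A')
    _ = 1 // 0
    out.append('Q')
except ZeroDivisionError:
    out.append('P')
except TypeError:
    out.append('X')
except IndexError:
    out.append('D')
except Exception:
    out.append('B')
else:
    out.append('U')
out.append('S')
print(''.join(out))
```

Execution trace: 'A' (try body) → 'P' (except ZeroDivisionError) → 'S' (after the try/except). Output: APS

Answer: APS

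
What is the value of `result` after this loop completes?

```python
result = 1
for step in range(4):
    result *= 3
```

3^4 = 81
`result` takes the values: 1 → 3 → 9 → 27 → 81

Answer: 81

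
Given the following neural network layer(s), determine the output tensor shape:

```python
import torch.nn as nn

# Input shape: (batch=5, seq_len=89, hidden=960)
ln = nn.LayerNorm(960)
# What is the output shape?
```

Input: (5, 89, 960) -> Output: (5, 89, 960)

Answer: (5, 89, 960)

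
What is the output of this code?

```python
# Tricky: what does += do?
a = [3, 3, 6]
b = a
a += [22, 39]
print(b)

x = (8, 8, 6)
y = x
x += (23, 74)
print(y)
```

Key concept: += behavior differs for mutable vs immutable.
Step by step:
`a = [3, 3, 6]` → a = [3, 3, 6]
`b = a` → b = [3, 3, 6] (same object as a)
`a += [22, 39]` → a = [3, 3, 6, 22, 39] (same object as b); b = [3, 3, 6, 22, 39] (same object as a)
`print(b)` → prints [3, 3, 6, 22, 39]
`x = (8, 8, 6)` → x = (8, 8, 6)
`y = x` → y = (8, 8, 6)
`x += (23, 74)` → x = (8, 8, 6, 23, 74)
`print(y)` → prints (8, 8, 6)

Answer:
[3, 3, 6, 22, 39]
(8, 8, 6)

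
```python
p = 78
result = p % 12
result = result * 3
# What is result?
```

Trace:
`p = 78` → p = 78
`result = p % 12` → result = 6
`result = result * 3` → result = 18
So result = 18

Answer: 18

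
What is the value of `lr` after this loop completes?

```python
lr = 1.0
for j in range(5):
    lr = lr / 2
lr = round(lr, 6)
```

Halving LR 5 times: 1 / 2^5
`lr` takes the values: 1.0 → 0.5 → 0.25 → 0.125 → 0.0625 → 0.03125

Answer: 0.03125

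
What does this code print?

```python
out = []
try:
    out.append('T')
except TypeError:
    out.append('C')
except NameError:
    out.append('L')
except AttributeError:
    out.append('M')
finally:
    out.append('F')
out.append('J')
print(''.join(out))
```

Execution trace: 'T' (try body, no exception) → 'F' (finally) → 'J' (after the try/except). Output: TFJ

Answer: TFJ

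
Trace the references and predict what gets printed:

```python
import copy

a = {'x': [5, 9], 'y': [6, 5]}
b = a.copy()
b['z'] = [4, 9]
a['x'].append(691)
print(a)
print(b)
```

Key concept: shallow copy of dict with mutable values.
Step by step:
`a = {'x': [5, 9], 'y': [6, 5]}` → a = {'x': [5, 9], 'y': [6, 5]}
`b = a.copy()` → b = {'x': [5, 9], 'y': [6, 5]}
`b['z'] = [4, 9]` → b = {'x': [5, 9], 'y': [6, 5], 'z': [4, 9]}
`a['x'].append(691)` → a = {'x': [5, 9, 691], 'y': [6, 5]}; b = {'x': [5, 9, 691], 'y': [6, 5], 'z': [4, 9]}
`print(a)` → prints {'x': [5, 9, 691], 'y': [6, 5]}
`print(b)` → prints {'x': [5, 9, 691], 'y': [6, 5], 'z': [4, 9]}

Answer:
{'x': [5, 9, 691], 'y': [6, 5]}
{'x': [5, 9, 691], 'y': [6, 5], 'z': [4, 9]}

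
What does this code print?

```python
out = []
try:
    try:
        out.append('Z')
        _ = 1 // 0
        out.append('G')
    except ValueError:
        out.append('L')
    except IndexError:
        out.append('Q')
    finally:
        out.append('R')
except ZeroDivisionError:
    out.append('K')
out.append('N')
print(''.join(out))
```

Execution trace: 'Z' (try body) → 'R' (finally) → 'K' (outer except ZeroDivisionError) → 'N' (after the try/except). Output: ZRKN

Answer: ZRKN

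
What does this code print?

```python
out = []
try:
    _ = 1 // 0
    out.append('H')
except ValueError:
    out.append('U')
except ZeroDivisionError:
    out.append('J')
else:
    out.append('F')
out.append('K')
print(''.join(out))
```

Execution trace: 'J' (except ZeroDivisionError) → 'K' (after the try/except). Output: JK

Answer: JK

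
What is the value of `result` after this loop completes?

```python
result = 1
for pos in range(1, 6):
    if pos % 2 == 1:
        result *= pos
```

Product of odd numbers 1 to 5
`result` takes the values: 1 → 3 → 15

Answer: 15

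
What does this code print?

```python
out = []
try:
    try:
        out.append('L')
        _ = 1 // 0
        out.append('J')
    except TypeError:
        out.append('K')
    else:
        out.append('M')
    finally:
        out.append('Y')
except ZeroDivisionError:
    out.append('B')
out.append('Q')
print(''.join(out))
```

Execution trace: 'L' (try body) → 'Y' (finally) → 'B' (outer except ZeroDivisionError) → 'Q' (after the try/except). Output: LYBQ

Answer: LYBQ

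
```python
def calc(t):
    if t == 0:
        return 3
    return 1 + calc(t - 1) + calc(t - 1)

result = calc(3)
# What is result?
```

calc(t) = 1 + 2·calc(t-1), calc(0)=3. Closed form: (3+1)·2^3 - 1 = 31.

Answer: 31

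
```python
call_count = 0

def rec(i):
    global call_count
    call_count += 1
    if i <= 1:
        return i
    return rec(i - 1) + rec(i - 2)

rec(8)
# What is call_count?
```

Calls(i) = 1 + Calls(i-1) + Calls(i-2); Calls(0)=Calls(1)=1. For i=8 this gives 67.

Answer: 67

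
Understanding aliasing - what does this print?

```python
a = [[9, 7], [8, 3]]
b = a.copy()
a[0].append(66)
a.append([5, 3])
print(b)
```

Key concept: shallow copy with nested lists.
Step by step:
`a = [[9, 7], [8, 3]]` → a = [[9, 7], [8, 3]]
`b = a.copy()` → b = [[9, 7], [8, 3]]
`a[0].append(66)` → a = [[9, 7, 66], [8, 3]]; b = [[9, 7, 66], [8, 3]]
`a.append([5, 3])` → a = [[9, 7, 66], [8, 3], [5, 3]]
`print(b)` → prints [[9, 7, 66], [8, 3]]

Answer: [[9, 7, 66], [8, 3]]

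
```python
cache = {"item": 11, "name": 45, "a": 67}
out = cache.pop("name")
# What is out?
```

Trace:
`cache = {"item": 11, "name": 45, "a": 67}` → cache = {'item': 11, 'name': 45, 'a': 67}
`out = cache.pop("name")` → cache = {'item': 11, 'a': 67}; out = 45
So out = 45

Answer: 45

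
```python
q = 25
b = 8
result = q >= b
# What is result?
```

Trace:
`q = 25` → q = 25
`b = 8` → b = 8
`result = q >= b` → result = True
So result = True

Answer: True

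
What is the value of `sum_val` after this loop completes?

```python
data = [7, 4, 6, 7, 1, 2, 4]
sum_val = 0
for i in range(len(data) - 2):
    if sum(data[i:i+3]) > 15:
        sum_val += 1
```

Count windows with sum > 15
`sum_val` takes the values: 0 → 1 → 2

Answer: 2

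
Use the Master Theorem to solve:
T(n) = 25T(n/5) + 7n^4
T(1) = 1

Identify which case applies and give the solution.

a=25, b=5, f(n)=7n^4. log_5(25) = 2. Since c=4 > 2 and the regularity condition holds (25(n/5)^4 = (25/5^4)n^4 with 25/5^4 < 1), Case 3 applies: T(n) = Θ(f(n)) = O(n^4).

Answer: O(n^4) - Case 3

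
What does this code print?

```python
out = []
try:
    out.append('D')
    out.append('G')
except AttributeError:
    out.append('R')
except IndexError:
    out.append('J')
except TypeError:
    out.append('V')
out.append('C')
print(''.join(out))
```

Execution trace: 'D' (try body) → 'G' (try body, no exception) → 'C' (after the try/except). Output: DGC

Answer: DGC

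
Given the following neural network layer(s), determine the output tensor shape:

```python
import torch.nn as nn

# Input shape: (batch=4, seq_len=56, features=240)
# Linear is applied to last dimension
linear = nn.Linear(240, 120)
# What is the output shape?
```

Input: (4, 56, 240) -> Output: (4, 56, 120)

Answer: (4, 56, 120)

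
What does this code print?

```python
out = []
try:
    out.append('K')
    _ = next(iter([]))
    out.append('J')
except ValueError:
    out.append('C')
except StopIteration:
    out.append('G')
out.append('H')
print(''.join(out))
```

Execution trace: 'K' (try body) → 'G' (except StopIteration) → 'H' (after the try/except). Output: KGH

Answer: KGH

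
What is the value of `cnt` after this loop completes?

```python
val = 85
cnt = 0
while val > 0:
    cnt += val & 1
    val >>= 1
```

Count set bits in 85 (binary: 0b1010101)
`cnt` takes the values: 0 → 1 → 2 → 3 → 4

Answer: 4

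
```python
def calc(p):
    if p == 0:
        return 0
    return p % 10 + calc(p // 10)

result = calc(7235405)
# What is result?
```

Sum of digits of 7235405: 5 + 0 + 4 + 5 + 3 + 2 + 7 = 26

Answer: 26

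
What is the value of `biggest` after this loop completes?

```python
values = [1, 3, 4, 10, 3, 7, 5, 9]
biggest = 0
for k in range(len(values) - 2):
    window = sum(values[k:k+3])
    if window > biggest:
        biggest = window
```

Max sum of 3-element window in [1, 3, 4, 10, 3, 7, 5, 9]
`biggest` takes the values: 0 → 8 → 17 → 20 → 21

Answer: 21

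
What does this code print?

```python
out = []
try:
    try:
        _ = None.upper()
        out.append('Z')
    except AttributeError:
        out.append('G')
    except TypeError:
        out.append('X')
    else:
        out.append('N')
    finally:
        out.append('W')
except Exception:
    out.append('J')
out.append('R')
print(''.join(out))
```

Execution trace: 'G' (inner except AttributeError) → 'W' (inner finally) → 'R' (after the try/except). Output: GWR

Answer: GWR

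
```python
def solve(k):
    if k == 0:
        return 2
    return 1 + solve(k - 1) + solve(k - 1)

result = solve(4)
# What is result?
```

solve(k) = 1 + 2·solve(k-1), solve(0)=2. Closed form: (2+1)·2^4 - 1 = 47.

Answer: 47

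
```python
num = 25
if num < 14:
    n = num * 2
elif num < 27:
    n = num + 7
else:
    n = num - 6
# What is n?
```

Trace:
`num = 25` → num = 25
`if num < 14: ...` → num < 14 is False, num < 27 is True → n = 32
So n = 32

Answer: 32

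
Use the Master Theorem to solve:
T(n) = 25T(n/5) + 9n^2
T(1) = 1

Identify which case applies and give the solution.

a=25, b=5, f(n)=9n^2. log_5(25) = 2. Since c=2 = 2, Case 2 applies: T(n) = Θ(n^log_b(a) · log n) = O(n^2 log n).

Answer: O(n^2 log n) - Case 2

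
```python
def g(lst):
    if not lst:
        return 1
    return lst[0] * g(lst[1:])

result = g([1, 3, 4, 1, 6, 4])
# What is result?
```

Product over [1, 3, 4, 1, 6, 4] = 1 * 3 * 4 * 1 * 6 * 4 = 288

Answer: 288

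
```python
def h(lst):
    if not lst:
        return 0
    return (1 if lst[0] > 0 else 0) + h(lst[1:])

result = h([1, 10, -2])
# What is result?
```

Count of positive elements in [1, 10, -2] = 2

Answer: 2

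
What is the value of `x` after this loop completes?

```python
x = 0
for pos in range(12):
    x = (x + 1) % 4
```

Increment mod 4, 12 times = 0
`x` takes the values: 0 → 1 → 2 → 3 → 0 → 1 → 2 → 3 → 0 → 1 → 2 → 3 → 0

Answer: 0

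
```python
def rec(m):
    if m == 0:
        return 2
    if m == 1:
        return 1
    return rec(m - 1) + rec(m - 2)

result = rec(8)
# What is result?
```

Build up from base cases: rec(0)=2, rec(1)=1, rec(2)=3, rec(3)=4, rec(4)=7, rec(5)=11, rec(6)=18, ..., rec(8)=47

Answer: 47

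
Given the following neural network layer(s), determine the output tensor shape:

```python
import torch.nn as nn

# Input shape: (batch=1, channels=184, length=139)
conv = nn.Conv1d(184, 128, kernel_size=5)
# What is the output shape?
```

Input: (1, 184, 139) -> Output: (1, 128, 135)

Answer: (1, 128, 135)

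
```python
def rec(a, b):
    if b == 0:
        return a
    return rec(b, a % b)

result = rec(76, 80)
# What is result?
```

rec(76, 80) -> rec(80, 76) -> rec(76, 4) -> rec(4, 0) -> 4

Answer: 4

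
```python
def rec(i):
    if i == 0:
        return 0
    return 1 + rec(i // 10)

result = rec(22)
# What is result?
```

Count of digits of 22: 2

Answer: 2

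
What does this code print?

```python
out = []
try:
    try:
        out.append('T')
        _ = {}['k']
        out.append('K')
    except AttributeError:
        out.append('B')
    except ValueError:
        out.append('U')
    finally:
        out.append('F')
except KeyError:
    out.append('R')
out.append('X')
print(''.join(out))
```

Execution trace: 'T' (try body) → 'F' (finally) → 'R' (outer except KeyError) → 'X' (after the try/except). Output: TFRX

Answer: TFRX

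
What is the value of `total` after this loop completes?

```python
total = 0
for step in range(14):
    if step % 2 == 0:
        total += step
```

Sum of even numbers 0 to 13
`total` takes the values: 0 → 2 → 6 → 12 → 20 → 30 → 42

Answer: 42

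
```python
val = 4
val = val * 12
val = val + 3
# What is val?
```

Trace:
`val = 4` → val = 4
`val = val * 12` → val = 48
`val = val + 3` → val = 51
So val = 51

Answer: 51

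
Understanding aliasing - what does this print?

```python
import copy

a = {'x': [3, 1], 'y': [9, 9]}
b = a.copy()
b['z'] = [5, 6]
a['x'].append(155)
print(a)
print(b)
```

Key concept: shallow copy of dict with mutable values.
Step by step:
`a = {'x': [3, 1], 'y': [9, 9]}` → a = {'x': [3, 1], 'y': [9, 9]}
`b = a.copy()` → b = {'x': [3, 1], 'y': [9, 9]}
`b['z'] = [5, 6]` → b = {'x': [3, 1], 'y': [9, 9], 'z': [5, 6]}
`a['x'].append(155)` → a = {'x': [3, 1, 155], 'y': [9, 9]}; b = {'x': [3, 1, 155], 'y': [9, 9], 'z': [5, 6]}
`print(a)` → prints {'x': [3, 1, 155], 'y': [9, 9]}
`print(b)` → prints {'x': [3, 1, 155], 'y': [9, 9], 'z': [5, 6]}

Answer:
{'x': [3, 1, 155], 'y': [9, 9]}
{'x': [3, 1, 155], 'y': [9, 9], 'z': [5, 6]}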